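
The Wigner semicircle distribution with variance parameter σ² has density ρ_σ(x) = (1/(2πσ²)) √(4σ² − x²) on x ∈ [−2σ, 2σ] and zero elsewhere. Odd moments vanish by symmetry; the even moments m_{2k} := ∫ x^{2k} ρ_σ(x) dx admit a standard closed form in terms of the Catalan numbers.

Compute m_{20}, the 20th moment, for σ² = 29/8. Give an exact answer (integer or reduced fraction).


By the scaled semicircle moment identity, m_{2k} = σ^{2k} · C_k with k = 10.
C_10 = (1/(k+1)) · C(2k, k) = (1/11) · C(20, 10) = (1/11) · 184756 = 16796.
σ^{2k} = (σ²)^k = (29/8)^10 = 420707233300201/1073741824.

Therefore m_{20} = σ^{20} · C_10 = (420707233300201/1073741824) · 16796 = 1766549672627543999/268435456.


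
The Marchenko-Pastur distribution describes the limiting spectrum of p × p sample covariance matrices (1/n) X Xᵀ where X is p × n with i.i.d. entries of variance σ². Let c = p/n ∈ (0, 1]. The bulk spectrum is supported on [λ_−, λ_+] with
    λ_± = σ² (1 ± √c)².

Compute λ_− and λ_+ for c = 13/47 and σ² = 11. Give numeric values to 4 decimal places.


c = 13/47 = 0.276596; √c = 0.525924.
λ_− = σ² (1 − √c)² = 11 · (1 − 0.525924)² = 11 · (0.474076)² = 2.472232.
λ_+ = σ² (1 + √c)² = 11 · (1 + 0.525924)² = 11 · (1.525924)² = 25.612875.

Rounded to 4 decimal places: λ_− ≈ 2.4722, λ_+ ≈ 25.6129.


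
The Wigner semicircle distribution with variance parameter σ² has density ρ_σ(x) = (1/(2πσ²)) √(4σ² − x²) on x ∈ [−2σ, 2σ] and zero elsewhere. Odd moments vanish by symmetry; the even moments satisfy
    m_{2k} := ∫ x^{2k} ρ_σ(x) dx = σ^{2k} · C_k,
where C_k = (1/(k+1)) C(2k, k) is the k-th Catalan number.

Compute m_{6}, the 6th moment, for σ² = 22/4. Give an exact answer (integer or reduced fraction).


By the scaled semicircle moment identity, m_{2k} = σ^{2k} · C_k with k = 3.
C_3 = (1/(k+1)) · C(2k, k) = (1/4) · C(6, 3) = (1/4) · 20 = 5.
σ^{2k} = (σ²)^k = (22/4)^3 = 1331/8.

Therefore m_{6} = σ^{6} · C_3 = (1331/8) · 5 = 6655/8.


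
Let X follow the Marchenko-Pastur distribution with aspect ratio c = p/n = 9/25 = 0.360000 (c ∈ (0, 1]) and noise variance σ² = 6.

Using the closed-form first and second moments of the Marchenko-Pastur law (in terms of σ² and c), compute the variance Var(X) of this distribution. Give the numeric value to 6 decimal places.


Recall the MP moments m_1 = E[X] = σ² and m_2 = E[X²] = σ⁴ (1 + c).
m_1 = E[X] = σ² = 6, so m_1² = 36.
m_2 = E[X²] = σ⁴ (1 + c) = 36 · (1 + 0.360000) = 36 · 1.360000 = 48.960000.
(Note m_2 − m_1² simplifies to c · σ⁴ = 0.360000 · 36.)

Var(X) = m_2 − m_1² = 48.960000 − 36 = 12.960000.


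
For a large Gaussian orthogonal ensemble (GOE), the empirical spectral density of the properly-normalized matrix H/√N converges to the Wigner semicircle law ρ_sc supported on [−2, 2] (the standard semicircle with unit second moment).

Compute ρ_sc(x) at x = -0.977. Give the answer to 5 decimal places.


ρ_sc(x) = (1/(2π)) √(4 − x²). With x = -0.977:
  4 − x² = 4 − (-0.977)² = 4 − 0.954529 = 3.045471.
  √(4 − x²) = 1.745128.
  1/(2π) = 0.159155.
  ρ_sc(-0.977) = 0.159155 · 1.745128 = 0.277746.

Rounded to 5 decimal places: ρ_sc(-0.977) ≈ 0.27775.


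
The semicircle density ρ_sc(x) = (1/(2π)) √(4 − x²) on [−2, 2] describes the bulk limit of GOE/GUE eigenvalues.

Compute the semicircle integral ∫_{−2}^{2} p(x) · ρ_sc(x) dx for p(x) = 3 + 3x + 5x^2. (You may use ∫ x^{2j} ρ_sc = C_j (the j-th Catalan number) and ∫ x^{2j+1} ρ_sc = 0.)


Write p(x) = Σ a_i x^i, split into monomials and integrate each against ρ_sc separately.
Using ∫ x^{2j} ρ_sc = C_j = (1/(j+1)) C(2j, j) (Catalan numbers) and ∫ x^{2j+1} ρ_sc = 0 (odd monomials vanish by symmetry):
  i = 0 (even): a_0 · C_{0} = 3 · 1 = 3
  i = 1 (odd): ∫ x^1 ρ_sc = 0 (vanishes)
  i = 2 (even): a_2 · C_{1} = 5 · 1 = 5

Summing the contributions: ∫_{−2}^{2} p(x) ρ_sc(x) dx = 3 + 5 = 8.


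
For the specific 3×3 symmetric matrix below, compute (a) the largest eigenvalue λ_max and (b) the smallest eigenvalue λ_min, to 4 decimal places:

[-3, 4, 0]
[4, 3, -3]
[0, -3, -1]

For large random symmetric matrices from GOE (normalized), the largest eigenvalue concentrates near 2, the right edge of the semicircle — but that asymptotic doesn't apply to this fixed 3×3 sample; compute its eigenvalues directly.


Since M is real symmetric, all three eigenvalues are real; they are the roots of det(λI − M) = λ³ − (tr M) λ² + s λ − det M, where s is the sum of the principal 2×2 minors.
tr M = -3 + 3 + (-1) = -1.
s = ((-3)·3 − 4²) + ((-3)·(-1) − 0²) + (3·(-1) − (-3)²) = -25 + 3 + (-12) = -34.
det M (expand along row 1) = (-3)·(-12) − 4·(-4) + 0·(-12) = 52.
Characteristic polynomial: λ³ + λ² − 34λ − 52 = 0.
Substitute λ = y + (tr M)/3 = y − 0.333333 to remove the quadratic term: y³ + p·y + q = 0 with p = s − (tr M)²/3 = -34.333333 and q = −2(tr M)³/27 + (tr M)·s/3 − det M = -40.592593.
Three real roots ⇒ use the trigonometric (Viète) form: r = 2√(−p/3) = 6.765928, φ = arccos(3q/(p·r)) = arccos(0.524233) = 1.018982 rad.
y_k = r·cos(φ/3 − 2πk/3) for k = 0, 1, 2 gives y = 6.379375, -1.237507, -5.141868.
λ_k = y_k − 0.333333 gives λ = 6.0460, -1.5708, -5.4752 (check: the sum is -1.0000 = tr M).

Hence λ_max = 6.0460 and λ_min = -5.4752.


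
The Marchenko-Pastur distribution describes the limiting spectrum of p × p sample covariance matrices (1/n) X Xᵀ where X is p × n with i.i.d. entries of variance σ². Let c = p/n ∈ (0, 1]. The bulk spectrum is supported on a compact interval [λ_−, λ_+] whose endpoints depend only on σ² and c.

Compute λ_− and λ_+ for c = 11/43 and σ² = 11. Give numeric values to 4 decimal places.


c = 11/43 = 0.255814; √c = 0.505781.
λ_− = σ² (1 − √c)² = 11 · (1 − 0.505781)² = 11 · (0.494219)² = 2.686782.
λ_+ = σ² (1 + √c)² = 11 · (1 + 0.505781)² = 11 · (1.505781)² = 24.941125.

Rounded to 4 decimal places: λ_− ≈ 2.6868, λ_+ ≈ 24.9411.


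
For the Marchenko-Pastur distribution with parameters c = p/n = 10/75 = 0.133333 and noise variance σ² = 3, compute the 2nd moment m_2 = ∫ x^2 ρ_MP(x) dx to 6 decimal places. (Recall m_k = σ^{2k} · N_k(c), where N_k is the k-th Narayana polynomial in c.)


E[X²] = σ⁴ (1 + c) (second MP moment). With σ² = 3 (so σ⁴ = 9) and c = 10/75 = 0.133333: E[X²] = 9 · (1 + 0.133333) = 9 · 1.133333.

So E[X^2] = 10.200000.


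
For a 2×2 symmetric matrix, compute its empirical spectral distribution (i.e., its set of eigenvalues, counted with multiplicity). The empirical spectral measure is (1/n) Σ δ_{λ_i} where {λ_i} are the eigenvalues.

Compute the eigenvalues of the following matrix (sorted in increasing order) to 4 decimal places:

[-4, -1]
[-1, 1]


Since M is real symmetric, both eigenvalues are real; they are the roots of det(λI − M) = λ² − (tr M) λ + det M.
tr M = -4 + 1 = -3.
det M = (-4)·1 − (-1)² = -4 − 1 = -5.
Characteristic polynomial: λ² + 3λ − 5 = 0.
Discriminant Δ = (tr M)² − 4·det M = 9 − (-20) = 29; √Δ = 5.385165.
λ = (tr M ± √Δ)/2 = (-3 ± 5.385165)/2, giving (tr M − √Δ)/2 = -4.1926 and (tr M + √Δ)/2 = 1.1926.

Eigenvalues sorted in increasing order: [-4.1926, 1.1926].


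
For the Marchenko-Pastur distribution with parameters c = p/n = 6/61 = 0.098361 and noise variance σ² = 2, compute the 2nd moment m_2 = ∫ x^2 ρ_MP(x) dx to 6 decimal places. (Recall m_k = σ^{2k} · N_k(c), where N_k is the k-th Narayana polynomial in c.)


E[X²] = σ⁴ (1 + c) (second MP moment). With σ² = 2 (so σ⁴ = 4) and c = 6/61 = 0.098361: E[X²] = 4 · (1 + 0.098361) = 4 · 1.098361.

So E[X^2] = 4.393443.


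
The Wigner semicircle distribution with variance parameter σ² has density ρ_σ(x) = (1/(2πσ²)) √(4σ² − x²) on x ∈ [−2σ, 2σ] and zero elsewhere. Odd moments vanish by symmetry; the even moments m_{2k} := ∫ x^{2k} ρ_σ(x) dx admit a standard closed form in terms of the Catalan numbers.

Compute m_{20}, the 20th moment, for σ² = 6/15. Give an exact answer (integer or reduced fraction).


By the scaled semicircle moment identity, m_{2k} = σ^{2k} · C_k with k = 10.
C_10 = (1/(k+1)) · C(2k, k) = (1/11) · C(20, 10) = (1/11) · 184756 = 16796.
σ^{2k} = (σ²)^k = (6/15)^10 = 1024/9765625.

Therefore m_{20} = σ^{20} · C_10 = (1024/9765625) · 16796 = 17199104/9765625.


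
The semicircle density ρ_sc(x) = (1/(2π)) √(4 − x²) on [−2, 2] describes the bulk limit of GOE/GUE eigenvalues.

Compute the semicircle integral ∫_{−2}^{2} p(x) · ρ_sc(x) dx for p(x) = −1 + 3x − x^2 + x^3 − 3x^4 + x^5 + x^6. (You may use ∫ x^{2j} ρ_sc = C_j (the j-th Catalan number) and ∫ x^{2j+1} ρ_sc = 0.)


Write p(x) = Σ a_i x^i, split into monomials and integrate each against ρ_sc separately.
Using ∫ x^{2j} ρ_sc = C_j = (1/(j+1)) C(2j, j) (Catalan numbers) and ∫ x^{2j+1} ρ_sc = 0 (odd monomials vanish by symmetry):
  i = 0 (even): a_0 · C_{0} = -1 · 1 = -1
  i = 1 (odd): ∫ x^1 ρ_sc = 0 (vanishes)
  i = 2 (even): a_2 · C_{1} = -1 · 1 = -1
  i = 3 (odd): ∫ x^3 ρ_sc = 0 (vanishes)
  i = 4 (even): a_4 · C_{2} = -3 · 2 = -6
  i = 5 (odd): ∫ x^5 ρ_sc = 0 (vanishes)
  i = 6 (even): a_6 · C_{3} = 1 · 5 = 5

Summing the contributions: ∫_{−2}^{2} p(x) ρ_sc(x) dx = (-1) + (-1) + (-6) + 5 = -3.


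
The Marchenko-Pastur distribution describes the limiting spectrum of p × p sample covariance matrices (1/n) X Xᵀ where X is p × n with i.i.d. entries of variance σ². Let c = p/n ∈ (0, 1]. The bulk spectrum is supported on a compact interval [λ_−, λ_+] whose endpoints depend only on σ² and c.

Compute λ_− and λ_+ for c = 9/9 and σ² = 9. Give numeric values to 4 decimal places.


c = 9/9 = 1.000000; √c = 1.000000.
λ_− = σ² (1 − √c)² = 9 · (1 − 1.000000)² = 9 · (0.000000)² = 0.000000.
λ_+ = σ² (1 + √c)² = 9 · (1 + 1.000000)² = 9 · (2.000000)² = 36.000000.

Rounded to 4 decimal places: λ_− ≈ 0.0000, λ_+ ≈ 36.0000.


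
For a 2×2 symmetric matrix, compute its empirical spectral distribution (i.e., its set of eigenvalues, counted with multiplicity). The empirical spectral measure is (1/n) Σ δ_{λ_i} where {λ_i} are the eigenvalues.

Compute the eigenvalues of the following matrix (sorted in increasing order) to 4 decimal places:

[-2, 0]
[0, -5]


Since M is real symmetric, both eigenvalues are real; they are the roots of det(λI − M) = λ² − (tr M) λ + det M.
tr M = -2 + (-5) = -7.
det M = (-2)·(-5) − 0² = 10 − 0 = 10.
Characteristic polynomial: λ² + 7λ + 10 = 0.
Discriminant Δ = (tr M)² − 4·det M = 49 − 40 = 9; √Δ = 3.000000.
λ = (tr M ± √Δ)/2 = (-7 ± 3.000000)/2, giving (tr M − √Δ)/2 = -5.0000 and (tr M + √Δ)/2 = -2.0000.

Eigenvalues sorted in increasing order: [-5.0000, -2.0000].


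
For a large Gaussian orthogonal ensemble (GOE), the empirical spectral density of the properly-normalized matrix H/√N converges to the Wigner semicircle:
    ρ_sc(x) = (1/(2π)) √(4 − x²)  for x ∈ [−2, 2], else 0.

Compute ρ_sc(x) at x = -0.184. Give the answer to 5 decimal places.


ρ_sc(x) = (1/(2π)) √(4 − x²). With x = -0.184:
  4 − x² = 4 − (-0.184)² = 4 − 0.033856 = 3.966144.
  √(4 − x²) = 1.991518.
  1/(2π) = 0.159155.
  ρ_sc(-0.184) = 0.159155 · 1.991518 = 0.316960.

Rounded to 5 decimal places: ρ_sc(-0.184) ≈ 0.31696.


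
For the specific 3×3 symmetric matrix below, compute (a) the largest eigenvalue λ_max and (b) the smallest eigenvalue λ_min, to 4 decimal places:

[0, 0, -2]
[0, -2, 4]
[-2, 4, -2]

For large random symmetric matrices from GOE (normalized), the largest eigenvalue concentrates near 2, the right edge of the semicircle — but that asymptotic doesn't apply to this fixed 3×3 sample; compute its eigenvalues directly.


Since M is real symmetric, all three eigenvalues are real; they are the roots of det(λI − M) = λ³ − (tr M) λ² + s λ − det M, where s is the sum of the principal 2×2 minors.
tr M = 0 + (-2) + (-2) = -4.
s = (0·(-2) − 0²) + (0·(-2) − (-2)²) + ((-2)·(-2) − 4²) = 0 + (-4) + (-12) = -16.
det M (expand along row 1) = 0·(-12) − 0·8 + (-2)·(-4) = 8.
Characteristic polynomial: λ³ + 4λ² − 16λ − 8 = 0.
Substitute λ = y + (tr M)/3 = y − 1.333333 to remove the quadratic term: y³ + p·y + q = 0 with p = s − (tr M)²/3 = -21.333333 and q = −2(tr M)³/27 + (tr M)·s/3 − det M = 18.074074.
Three real roots ⇒ use the trigonometric (Viète) form: r = 2√(−p/3) = 5.333333, φ = arccos(3q/(p·r)) = arccos(-0.476562) = 2.067537 rad.
y_k = r·cos(φ/3 − 2πk/3) for k = 0, 1, 2 gives y = 4.116098, 0.879064, -4.995163.
λ_k = y_k − 1.333333 gives λ = 2.7828, -0.4543, -6.3285 (check: the sum is -4.0000 = tr M).

Hence λ_max = 2.7828 and λ_min = -6.3285.


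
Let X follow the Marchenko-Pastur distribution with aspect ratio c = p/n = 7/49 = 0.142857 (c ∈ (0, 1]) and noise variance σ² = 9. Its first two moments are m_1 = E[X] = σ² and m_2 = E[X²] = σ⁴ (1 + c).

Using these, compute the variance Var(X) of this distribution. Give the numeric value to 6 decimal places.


m_1 = E[X] = σ² = 9, so m_1² = 81.
m_2 = E[X²] = σ⁴ (1 + c) = 81 · (1 + 0.142857) = 81 · 1.142857 = 92.571429.
(Note m_2 − m_1² simplifies to c · σ⁴ = 0.142857 · 81.)

Var(X) = m_2 − m_1² = 92.571429 − 81 = 11.571429.


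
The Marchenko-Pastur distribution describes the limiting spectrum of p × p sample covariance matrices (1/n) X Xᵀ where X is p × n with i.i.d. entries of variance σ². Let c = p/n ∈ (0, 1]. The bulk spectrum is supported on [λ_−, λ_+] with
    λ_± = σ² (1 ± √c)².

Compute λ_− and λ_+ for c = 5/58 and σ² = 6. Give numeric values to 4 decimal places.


c = 5/58 = 0.086207; √c = 0.293610.
λ_− = σ² (1 − √c)² = 6 · (1 − 0.293610)² = 6 · (0.706390)² = 2.993920.
λ_+ = σ² (1 + √c)² = 6 · (1 + 0.293610)² = 6 · (1.293610)² = 10.040563.

Rounded to 4 decimal places: λ_− ≈ 2.9939, λ_+ ≈ 10.0406.


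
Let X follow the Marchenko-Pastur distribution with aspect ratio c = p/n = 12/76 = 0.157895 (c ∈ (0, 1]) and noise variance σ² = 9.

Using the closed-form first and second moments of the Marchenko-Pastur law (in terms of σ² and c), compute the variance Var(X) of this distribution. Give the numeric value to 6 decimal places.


Recall the MP moments m_1 = E[X] = σ² and m_2 = E[X²] = σ⁴ (1 + c).
m_1 = E[X] = σ² = 9, so m_1² = 81.
m_2 = E[X²] = σ⁴ (1 + c) = 81 · (1 + 0.157895) = 81 · 1.157895 = 93.789474.
(Note m_2 − m_1² simplifies to c · σ⁴ = 0.157895 · 81.)

Var(X) = m_2 − m_1² = 93.789474 − 81 = 12.789474.


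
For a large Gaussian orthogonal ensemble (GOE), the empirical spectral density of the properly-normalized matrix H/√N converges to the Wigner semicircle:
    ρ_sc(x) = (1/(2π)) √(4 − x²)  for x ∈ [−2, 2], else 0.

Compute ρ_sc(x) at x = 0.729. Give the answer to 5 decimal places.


ρ_sc(x) = (1/(2π)) √(4 − x²). With x = 0.729:
  4 − x² = 4 − (0.729)² = 4 − 0.531441 = 3.468559.
  √(4 − x²) = 1.862407.
  1/(2π) = 0.159155.
  ρ_sc(0.729) = 0.159155 · 1.862407 = 0.296411.

Rounded to 5 decimal places: ρ_sc(0.729) ≈ 0.29641.


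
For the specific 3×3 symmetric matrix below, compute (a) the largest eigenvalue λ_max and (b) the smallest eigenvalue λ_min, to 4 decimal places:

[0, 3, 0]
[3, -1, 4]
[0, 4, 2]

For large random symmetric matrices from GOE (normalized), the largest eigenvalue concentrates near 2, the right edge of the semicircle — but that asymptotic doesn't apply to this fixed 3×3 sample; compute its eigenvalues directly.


Since M is real symmetric, all three eigenvalues are real; they are the roots of det(λI − M) = λ³ − (tr M) λ² + s λ − det M, where s is the sum of the principal 2×2 minors.
tr M = 0 + (-1) + 2 = 1.
s = (0·(-1) − 3²) + (0·2 − 0²) + ((-1)·2 − 4²) = -9 + 0 + (-18) = -27.
det M (expand along row 1) = 0·(-18) − 3·6 + 0·12 = -18.
Characteristic polynomial: λ³ − λ² − 27λ + 18 = 0.
Substitute λ = y + (tr M)/3 = y + 0.333333 to remove the quadratic term: y³ + p·y + q = 0 with p = s − (tr M)²/3 = -27.333333 and q = −2(tr M)³/27 + (tr M)·s/3 − det M = 8.925926.
Three real roots ⇒ use the trigonometric (Viète) form: r = 2√(−p/3) = 6.036923, φ = arccos(3q/(p·r)) = arccos(-0.162280) = 1.733798 rad.
y_k = r·cos(φ/3 − 2πk/3) for k = 0, 1, 2 gives y = 5.056490, 0.327847, -5.384338.
λ_k = y_k + 0.333333 gives λ = 5.3898, 0.6612, -5.0510 (check: the sum is 1.0000 = tr M).

Hence λ_max = 5.3898 and λ_min = -5.0510.


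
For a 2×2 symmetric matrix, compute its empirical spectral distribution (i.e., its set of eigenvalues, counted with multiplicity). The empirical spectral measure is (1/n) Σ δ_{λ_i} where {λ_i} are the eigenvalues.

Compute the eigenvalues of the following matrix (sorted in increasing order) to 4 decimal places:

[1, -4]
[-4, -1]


Since M is real symmetric, both eigenvalues are real; they are the roots of det(λI − M) = λ² − (tr M) λ + det M.
tr M = 1 + (-1) = 0.
det M = 1·(-1) − (-4)² = -1 − 16 = -17.
Characteristic polynomial: λ² − 17 = 0.
Discriminant Δ = (tr M)² − 4·det M = 0 − (-68) = 68; √Δ = 8.246211.
λ = (tr M ± √Δ)/2 = (0 ± 8.246211)/2, giving (tr M − √Δ)/2 = -4.1231 and (tr M + √Δ)/2 = 4.1231.

Eigenvalues sorted in increasing order: [-4.1231, 4.1231].


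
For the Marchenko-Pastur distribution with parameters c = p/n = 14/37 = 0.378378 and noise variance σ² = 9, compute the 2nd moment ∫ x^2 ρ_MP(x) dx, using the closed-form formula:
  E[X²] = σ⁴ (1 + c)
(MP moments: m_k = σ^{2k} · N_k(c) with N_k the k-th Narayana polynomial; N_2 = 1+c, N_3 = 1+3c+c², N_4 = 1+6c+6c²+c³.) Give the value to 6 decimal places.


E[X²] = σ⁴ (1 + c) (second MP moment). With σ² = 9 (so σ⁴ = 81) and c = 14/37 = 0.378378: E[X²] = 81 · (1 + 0.378378) = 81 · 1.378378.

So E[X^2] = 111.648649.


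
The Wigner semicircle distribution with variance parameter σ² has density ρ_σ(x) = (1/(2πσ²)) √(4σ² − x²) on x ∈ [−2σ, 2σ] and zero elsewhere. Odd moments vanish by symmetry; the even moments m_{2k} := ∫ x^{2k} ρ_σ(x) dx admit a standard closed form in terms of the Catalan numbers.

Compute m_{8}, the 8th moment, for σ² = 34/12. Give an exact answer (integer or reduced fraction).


By the scaled semicircle moment identity, m_{2k} = σ^{2k} · C_k with k = 4.
C_4 = (1/(k+1)) · C(2k, k) = (1/5) · C(8, 4) = (1/5) · 70 = 14.
σ^{2k} = (σ²)^k = (34/12)^4 = 83521/1296.

Therefore m_{8} = σ^{8} · C_4 = (83521/1296) · 14 = 584647/648.


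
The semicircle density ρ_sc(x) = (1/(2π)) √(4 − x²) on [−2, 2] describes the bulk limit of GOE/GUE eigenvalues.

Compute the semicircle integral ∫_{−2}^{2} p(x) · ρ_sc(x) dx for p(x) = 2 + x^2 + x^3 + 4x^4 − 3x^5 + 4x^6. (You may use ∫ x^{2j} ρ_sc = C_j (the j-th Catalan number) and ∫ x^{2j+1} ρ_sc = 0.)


Write p(x) = Σ a_i x^i, split into monomials and integrate each against ρ_sc separately.
Using ∫ x^{2j} ρ_sc = C_j = (1/(j+1)) C(2j, j) (Catalan numbers) and ∫ x^{2j+1} ρ_sc = 0 (odd monomials vanish by symmetry):
  i = 0 (even): a_0 · C_{0} = 2 · 1 = 2
  i = 2 (even): a_2 · C_{1} = 1 · 1 = 1
  i = 3 (odd): ∫ x^3 ρ_sc = 0 (vanishes)
  i = 4 (even): a_4 · C_{2} = 4 · 2 = 8
  i = 5 (odd): ∫ x^5 ρ_sc = 0 (vanishes)
  i = 6 (even): a_6 · C_{3} = 4 · 5 = 20

Summing the contributions: ∫_{−2}^{2} p(x) ρ_sc(x) dx = 2 + 1 + 8 + 20 = 31.


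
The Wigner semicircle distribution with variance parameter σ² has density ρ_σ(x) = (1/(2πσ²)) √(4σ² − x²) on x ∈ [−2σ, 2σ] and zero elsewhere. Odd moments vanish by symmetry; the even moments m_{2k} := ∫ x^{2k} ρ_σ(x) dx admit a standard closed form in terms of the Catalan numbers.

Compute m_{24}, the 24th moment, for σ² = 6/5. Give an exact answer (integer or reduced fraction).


By the scaled semicircle moment identity, m_{2k} = σ^{2k} · C_k with k = 12.
C_12 = (1/(k+1)) · C(2k, k) = (1/13) · C(24, 12) = (1/13) · 2704156 = 208012.
σ^{2k} = (σ²)^k = (6/5)^12 = 2176782336/244140625.

Therefore m_{24} = σ^{24} · C_12 = (2176782336/244140625) · 208012 = 452796847276032/244140625.


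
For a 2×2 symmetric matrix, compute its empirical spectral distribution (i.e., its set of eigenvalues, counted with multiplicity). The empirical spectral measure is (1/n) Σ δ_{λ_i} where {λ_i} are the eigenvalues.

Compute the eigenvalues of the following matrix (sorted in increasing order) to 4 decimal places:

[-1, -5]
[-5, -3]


Since M is real symmetric, both eigenvalues are real; they are the roots of det(λI − M) = λ² − (tr M) λ + det M.
tr M = -1 + (-3) = -4.
det M = (-1)·(-3) − (-5)² = 3 − 25 = -22.
Characteristic polynomial: λ² + 4λ − 22 = 0.
Discriminant Δ = (tr M)² − 4·det M = 16 − (-88) = 104; √Δ = 10.198039.
λ = (tr M ± √Δ)/2 = (-4 ± 10.198039)/2, giving (tr M − √Δ)/2 = -7.0990 and (tr M + √Δ)/2 = 3.0990.

Eigenvalues sorted in increasing order: [-7.0990, 3.0990].


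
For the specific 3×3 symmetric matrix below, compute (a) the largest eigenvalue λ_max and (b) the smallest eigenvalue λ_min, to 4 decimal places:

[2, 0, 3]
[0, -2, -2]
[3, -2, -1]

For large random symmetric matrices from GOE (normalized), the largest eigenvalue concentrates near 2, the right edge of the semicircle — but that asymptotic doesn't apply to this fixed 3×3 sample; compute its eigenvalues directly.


Since M is real symmetric, all three eigenvalues are real; they are the roots of det(λI − M) = λ³ − (tr M) λ² + s λ − det M, where s is the sum of the principal 2×2 minors.
tr M = 2 + (-2) + (-1) = -1.
s = (2·(-2) − 0²) + (2·(-1) − 3²) + ((-2)·(-1) − (-2)²) = -4 + (-11) + (-2) = -17.
det M (expand along row 1) = 2·(-2) − 0·6 + 3·6 = 14.
Characteristic polynomial: λ³ + λ² − 17λ − 14 = 0.
Substitute λ = y + (tr M)/3 = y − 0.333333 to remove the quadratic term: y³ + p·y + q = 0 with p = s − (tr M)²/3 = -17.333333 and q = −2(tr M)³/27 + (tr M)·s/3 − det M = -8.259259.
Three real roots ⇒ use the trigonometric (Viète) form: r = 2√(−p/3) = 4.807402, φ = arccos(3q/(p·r)) = arccos(0.297351) = 1.268879 rad.
y_k = r·cos(φ/3 − 2πk/3) for k = 0, 1, 2 gives y = 4.383764, -0.482996, -3.900768.
λ_k = y_k − 0.333333 gives λ = 4.0504, -0.8163, -4.2341 (check: the sum is -1.0000 = tr M).

Hence λ_max = 4.0504 and λ_min = -4.2341.


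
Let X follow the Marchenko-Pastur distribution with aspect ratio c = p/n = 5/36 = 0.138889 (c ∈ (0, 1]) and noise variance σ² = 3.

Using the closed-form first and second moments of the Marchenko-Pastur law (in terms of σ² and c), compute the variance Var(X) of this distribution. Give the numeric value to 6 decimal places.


Recall the MP moments m_1 = E[X] = σ² and m_2 = E[X²] = σ⁴ (1 + c).
m_1 = E[X] = σ² = 3, so m_1² = 9.
m_2 = E[X²] = σ⁴ (1 + c) = 9 · (1 + 0.138889) = 9 · 1.138889 = 10.250000.
(Note m_2 − m_1² simplifies to c · σ⁴ = 0.138889 · 9.)

Var(X) = m_2 − m_1² = 10.250000 − 9 = 1.250000.


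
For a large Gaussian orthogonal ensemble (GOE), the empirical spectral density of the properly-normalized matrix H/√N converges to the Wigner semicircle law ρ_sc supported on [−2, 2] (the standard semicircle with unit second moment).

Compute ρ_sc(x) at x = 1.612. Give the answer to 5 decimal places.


ρ_sc(x) = (1/(2π)) √(4 − x²). With x = 1.612:
  4 − x² = 4 − (1.612)² = 4 − 2.598544 = 1.401456.
  √(4 − x²) = 1.183831.
  1/(2π) = 0.159155.
  ρ_sc(1.612) = 0.159155 · 1.183831 = 0.188413.

Rounded to 5 decimal places: ρ_sc(1.612) ≈ 0.18841.


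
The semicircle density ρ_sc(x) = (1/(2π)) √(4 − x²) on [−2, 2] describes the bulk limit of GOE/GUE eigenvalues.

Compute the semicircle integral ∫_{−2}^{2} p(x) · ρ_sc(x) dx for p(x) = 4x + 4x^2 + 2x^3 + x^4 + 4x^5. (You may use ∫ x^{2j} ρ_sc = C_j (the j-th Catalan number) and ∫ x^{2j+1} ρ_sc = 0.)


Write p(x) = Σ a_i x^i, split into monomials and integrate each against ρ_sc separately.
Using ∫ x^{2j} ρ_sc = C_j = (1/(j+1)) C(2j, j) (Catalan numbers) and ∫ x^{2j+1} ρ_sc = 0 (odd monomials vanish by symmetry):
  i = 1 (odd): ∫ x^1 ρ_sc = 0 (vanishes)
  i = 2 (even): a_2 · C_{1} = 4 · 1 = 4
  i = 3 (odd): ∫ x^3 ρ_sc = 0 (vanishes)
  i = 4 (even): a_4 · C_{2} = 1 · 2 = 2
  i = 5 (odd): ∫ x^5 ρ_sc = 0 (vanishes)

Summing the contributions: ∫_{−2}^{2} p(x) ρ_sc(x) dx = 4 + 2 = 6.


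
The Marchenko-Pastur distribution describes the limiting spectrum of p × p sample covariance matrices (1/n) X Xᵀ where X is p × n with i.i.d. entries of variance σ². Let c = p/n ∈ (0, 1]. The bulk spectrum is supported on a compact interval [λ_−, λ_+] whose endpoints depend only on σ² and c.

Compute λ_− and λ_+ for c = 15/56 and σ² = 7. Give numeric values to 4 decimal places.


c = 15/56 = 0.267857; √c = 0.517549.
λ_− = σ² (1 − √c)² = 7 · (1 − 0.517549)² = 7 · (0.482451)² = 1.629312.
λ_+ = σ² (1 + √c)² = 7 · (1 + 0.517549)² = 7 · (1.517549)² = 16.120688.

Rounded to 4 decimal places: λ_− ≈ 1.6293, λ_+ ≈ 16.1207.


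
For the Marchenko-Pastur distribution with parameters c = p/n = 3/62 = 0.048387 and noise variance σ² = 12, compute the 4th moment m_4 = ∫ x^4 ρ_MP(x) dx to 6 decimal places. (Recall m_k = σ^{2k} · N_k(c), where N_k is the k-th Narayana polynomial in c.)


E[X⁴] = σ⁸ (1 + 6c + 6c² + c³) (fourth MP moment). With σ² = 12 (so σ⁸ = 20736) and c = 3/62 = 0.048387: E[X⁴] = 20736 · (1 + 6·0.048387 + 6·(0.048387)² + (0.048387)³) = 20736 · 1.304484.

So E[X^4] = 27049.774764.


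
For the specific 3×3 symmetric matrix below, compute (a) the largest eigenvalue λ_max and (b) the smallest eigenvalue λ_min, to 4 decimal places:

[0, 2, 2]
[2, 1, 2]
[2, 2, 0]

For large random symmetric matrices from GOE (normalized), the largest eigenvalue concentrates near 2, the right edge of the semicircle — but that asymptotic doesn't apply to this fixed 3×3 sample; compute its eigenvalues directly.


Since M is real symmetric, all three eigenvalues are real; they are the roots of det(λI − M) = λ³ − (tr M) λ² + s λ − det M, where s is the sum of the principal 2×2 minors.
tr M = 0 + 1 + 0 = 1.
s = (0·1 − 2²) + (0·0 − 2²) + (1·0 − 2²) = -4 + (-4) + (-4) = -12.
det M (expand along row 1) = 0·(-4) − 2·(-4) + 2·2 = 12.
Characteristic polynomial: λ³ − λ² − 12λ − 12 = 0.
Substitute λ = y + (tr M)/3 = y + 0.333333 to remove the quadratic term: y³ + p·y + q = 0 with p = s − (tr M)²/3 = -12.333333 and q = −2(tr M)³/27 + (tr M)·s/3 − det M = -16.074074.
Three real roots ⇒ use the trigonometric (Viète) form: r = 2√(−p/3) = 4.055175, φ = arccos(3q/(p·r)) = arccos(0.964178) = 0.268470 rad.
y_k = r·cos(φ/3 − 2πk/3) for k = 0, 1, 2 gives y = 4.038948, -1.705615, -2.333333.
λ_k = y_k + 0.333333 gives λ = 4.3723, -1.3723, -2.0000 (check: the sum is 1.0000 = tr M).

Hence λ_max = 4.3723 and λ_min = -2.0000.


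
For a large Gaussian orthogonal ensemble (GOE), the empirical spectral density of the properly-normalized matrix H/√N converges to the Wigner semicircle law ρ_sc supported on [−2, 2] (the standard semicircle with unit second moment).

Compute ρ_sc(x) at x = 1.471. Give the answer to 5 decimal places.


ρ_sc(x) = (1/(2π)) √(4 − x²). With x = 1.471:
  4 − x² = 4 − (1.471)² = 4 − 2.163841 = 1.836159.
  √(4 − x²) = 1.355049.
  1/(2π) = 0.159155.
  ρ_sc(1.471) = 0.159155 · 1.355049 = 0.215663.

Rounded to 5 decimal places: ρ_sc(1.471) ≈ 0.21566.


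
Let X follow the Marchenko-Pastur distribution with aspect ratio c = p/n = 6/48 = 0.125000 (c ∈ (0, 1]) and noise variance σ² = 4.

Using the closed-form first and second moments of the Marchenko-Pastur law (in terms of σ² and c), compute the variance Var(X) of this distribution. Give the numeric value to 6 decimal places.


Recall the MP moments m_1 = E[X] = σ² and m_2 = E[X²] = σ⁴ (1 + c).
m_1 = E[X] = σ² = 4, so m_1² = 16.
m_2 = E[X²] = σ⁴ (1 + c) = 16 · (1 + 0.125000) = 16 · 1.125000 = 18.000000.
(Note m_2 − m_1² simplifies to c · σ⁴ = 0.125000 · 16.)

Var(X) = m_2 − m_1² = 18.000000 − 16 = 2.000000.


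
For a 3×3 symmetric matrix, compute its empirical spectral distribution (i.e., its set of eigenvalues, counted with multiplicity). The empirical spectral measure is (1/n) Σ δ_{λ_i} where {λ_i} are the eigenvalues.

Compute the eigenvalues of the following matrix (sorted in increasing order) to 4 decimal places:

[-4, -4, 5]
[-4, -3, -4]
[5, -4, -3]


Since M is real symmetric, all three eigenvalues are real; they are the roots of det(λI − M) = λ³ − (tr M) λ² + s λ − det M, where s is the sum of the principal 2×2 minors.
tr M = -4 + (-3) + (-3) = -10.
s = ((-4)·(-3) − (-4)²) + ((-4)·(-3) − 5²) + ((-3)·(-3) − (-4)²) = -4 + (-13) + (-7) = -24.
det M (expand along row 1) = (-4)·(-7) − (-4)·32 + 5·31 = 311.
Characteristic polynomial: λ³ + 10λ² − 24λ − 311 = 0.
Substitute λ = y + (tr M)/3 = y − 3.333333 to remove the quadratic term: y³ + p·y + q = 0 with p = s − (tr M)²/3 = -57.333333 and q = −2(tr M)³/27 + (tr M)·s/3 − det M = -156.925926.
Three real roots ⇒ use the trigonometric (Viète) form: r = 2√(−p/3) = 8.743251, φ = arccos(3q/(p·r)) = arccos(0.939152) = 0.350644 rad.
y_k = r·cos(φ/3 − 2πk/3) for k = 0, 1, 2 gives y = 8.683598, -3.458802, -5.224795.
λ_k = y_k − 3.333333 gives λ = 5.3503, -6.7921, -8.5581 (check: the sum is -10.0000 = tr M).

Eigenvalues sorted in increasing order: [-8.5581, -6.7921, 5.3503].


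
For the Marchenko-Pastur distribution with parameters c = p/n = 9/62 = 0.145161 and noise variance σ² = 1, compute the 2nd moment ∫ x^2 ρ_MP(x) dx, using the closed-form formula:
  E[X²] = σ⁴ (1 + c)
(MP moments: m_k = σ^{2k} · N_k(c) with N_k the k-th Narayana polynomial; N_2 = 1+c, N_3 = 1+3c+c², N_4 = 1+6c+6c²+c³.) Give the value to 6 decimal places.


E[X²] = σ⁴ (1 + c) (second MP moment). With σ² = 1 (so σ⁴ = 1) and c = 9/62 = 0.145161: E[X²] = 1 · (1 + 0.145161) = 1 · 1.145161.

So E[X^2] = 1.145161.


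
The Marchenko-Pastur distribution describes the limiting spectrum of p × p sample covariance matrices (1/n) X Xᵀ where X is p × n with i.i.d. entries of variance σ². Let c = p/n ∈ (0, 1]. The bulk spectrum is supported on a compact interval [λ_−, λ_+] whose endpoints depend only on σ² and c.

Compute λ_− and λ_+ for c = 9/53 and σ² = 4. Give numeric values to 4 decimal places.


c = 9/53 = 0.169811; √c = 0.412082.
λ_− = σ² (1 − √c)² = 4 · (1 − 0.412082)² = 4 · (0.587918)² = 1.382592.
λ_+ = σ² (1 + √c)² = 4 · (1 + 0.412082)² = 4 · (1.412082)² = 7.975899.

Rounded to 4 decimal places: λ_− ≈ 1.3826, λ_+ ≈ 7.9759.


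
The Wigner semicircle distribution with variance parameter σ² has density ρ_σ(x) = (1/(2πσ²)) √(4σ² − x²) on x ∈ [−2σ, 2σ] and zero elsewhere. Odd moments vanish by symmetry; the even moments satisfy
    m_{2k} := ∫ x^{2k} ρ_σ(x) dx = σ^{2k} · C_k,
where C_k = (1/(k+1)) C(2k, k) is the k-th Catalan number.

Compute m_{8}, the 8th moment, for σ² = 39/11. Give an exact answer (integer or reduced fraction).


By the scaled semicircle moment identity, m_{2k} = σ^{2k} · C_k with k = 4.
C_4 = (1/(k+1)) · C(2k, k) = (1/5) · C(8, 4) = (1/5) · 70 = 14.
σ^{2k} = (σ²)^k = (39/11)^4 = 2313441/14641.

Therefore m_{8} = σ^{8} · C_4 = (2313441/14641) · 14 = 32388174/14641.


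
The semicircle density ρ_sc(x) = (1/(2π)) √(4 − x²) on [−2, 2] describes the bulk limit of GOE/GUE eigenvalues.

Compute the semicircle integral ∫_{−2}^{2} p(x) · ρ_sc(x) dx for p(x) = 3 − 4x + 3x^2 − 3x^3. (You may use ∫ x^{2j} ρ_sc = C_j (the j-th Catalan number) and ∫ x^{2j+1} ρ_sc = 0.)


Write p(x) = Σ a_i x^i, split into monomials and integrate each against ρ_sc separately.
Using ∫ x^{2j} ρ_sc = C_j = (1/(j+1)) C(2j, j) (Catalan numbers) and ∫ x^{2j+1} ρ_sc = 0 (odd monomials vanish by symmetry):
  i = 0 (even): a_0 · C_{0} = 3 · 1 = 3
  i = 1 (odd): ∫ x^1 ρ_sc = 0 (vanishes)
  i = 2 (even): a_2 · C_{1} = 3 · 1 = 3
  i = 3 (odd): ∫ x^3 ρ_sc = 0 (vanishes)

Summing the contributions: ∫_{−2}^{2} p(x) ρ_sc(x) dx = 3 + 3 = 6.


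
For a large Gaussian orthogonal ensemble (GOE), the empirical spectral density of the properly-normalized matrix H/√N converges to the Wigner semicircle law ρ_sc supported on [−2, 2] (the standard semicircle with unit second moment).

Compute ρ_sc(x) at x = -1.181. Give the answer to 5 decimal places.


ρ_sc(x) = (1/(2π)) √(4 − x²). With x = -1.181:
  4 − x² = 4 − (-1.181)² = 4 − 1.394761 = 2.605239.
  √(4 − x²) = 1.614075.
  1/(2π) = 0.159155.
  ρ_sc(-1.181) = 0.159155 · 1.614075 = 0.256888.

Rounded to 5 decimal places: ρ_sc(-1.181) ≈ 0.25689.


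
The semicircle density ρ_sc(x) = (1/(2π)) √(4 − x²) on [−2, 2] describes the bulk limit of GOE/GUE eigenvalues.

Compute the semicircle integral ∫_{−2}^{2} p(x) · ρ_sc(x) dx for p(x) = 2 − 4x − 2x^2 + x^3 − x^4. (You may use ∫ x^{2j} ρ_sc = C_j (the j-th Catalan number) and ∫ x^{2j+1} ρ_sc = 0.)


Write p(x) = Σ a_i x^i, split into monomials and integrate each against ρ_sc separately.
Using ∫ x^{2j} ρ_sc = C_j = (1/(j+1)) C(2j, j) (Catalan numbers) and ∫ x^{2j+1} ρ_sc = 0 (odd monomials vanish by symmetry):
  i = 0 (even): a_0 · C_{0} = 2 · 1 = 2
  i = 1 (odd): ∫ x^1 ρ_sc = 0 (vanishes)
  i = 2 (even): a_2 · C_{1} = -2 · 1 = -2
  i = 3 (odd): ∫ x^3 ρ_sc = 0 (vanishes)
  i = 4 (even): a_4 · C_{2} = -1 · 2 = -2

Summing the contributions: ∫_{−2}^{2} p(x) ρ_sc(x) dx = 2 + (-2) + (-2) = -2.


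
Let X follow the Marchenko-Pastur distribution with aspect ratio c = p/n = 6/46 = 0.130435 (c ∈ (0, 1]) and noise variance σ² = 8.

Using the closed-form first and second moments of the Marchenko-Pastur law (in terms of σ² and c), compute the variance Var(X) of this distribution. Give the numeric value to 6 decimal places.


Recall the MP moments m_1 = E[X] = σ² and m_2 = E[X²] = σ⁴ (1 + c).
m_1 = E[X] = σ² = 8, so m_1² = 64.
m_2 = E[X²] = σ⁴ (1 + c) = 64 · (1 + 0.130435) = 64 · 1.130435 = 72.347826.
(Note m_2 − m_1² simplifies to c · σ⁴ = 0.130435 · 64.)

Var(X) = m_2 − m_1² = 72.347826 − 64 = 8.347826.


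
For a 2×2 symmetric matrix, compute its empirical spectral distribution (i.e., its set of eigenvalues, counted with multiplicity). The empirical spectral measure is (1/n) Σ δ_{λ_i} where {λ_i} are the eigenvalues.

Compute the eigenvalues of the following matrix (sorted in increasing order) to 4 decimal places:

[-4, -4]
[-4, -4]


Since M is real symmetric, both eigenvalues are real; they are the roots of det(λI − M) = λ² − (tr M) λ + det M.
tr M = -4 + (-4) = -8.
det M = (-4)·(-4) − (-4)² = 16 − 16 = 0.
Characteristic polynomial: λ² + 8λ = 0.
Discriminant Δ = (tr M)² − 4·det M = 64 − 0 = 64; √Δ = 8.000000.
λ = (tr M ± √Δ)/2 = (-8 ± 8.000000)/2, giving (tr M − √Δ)/2 = -8.0000 and (tr M + √Δ)/2 = 0.0000.

Eigenvalues sorted in increasing order: [-8.0000, 0.0000].


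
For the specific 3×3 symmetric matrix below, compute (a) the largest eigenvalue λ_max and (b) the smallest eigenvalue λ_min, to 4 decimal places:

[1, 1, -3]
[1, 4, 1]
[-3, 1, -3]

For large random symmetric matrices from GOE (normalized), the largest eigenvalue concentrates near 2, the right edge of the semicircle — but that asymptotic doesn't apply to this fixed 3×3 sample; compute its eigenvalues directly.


Since M is real symmetric, all three eigenvalues are real; they are the roots of det(λI − M) = λ³ − (tr M) λ² + s λ − det M, where s is the sum of the principal 2×2 minors.
tr M = 1 + 4 + (-3) = 2.
s = (1·4 − 1²) + (1·(-3) − (-3)²) + (4·(-3) − 1²) = 3 + (-12) + (-13) = -22.
det M (expand along row 1) = 1·(-13) − 1·0 + (-3)·13 = -52.
Characteristic polynomial: λ³ − 2λ² − 22λ + 52 = 0.
Substitute λ = y + (tr M)/3 = y + 0.666667 to remove the quadratic term: y³ + p·y + q = 0 with p = s − (tr M)²/3 = -23.333333 and q = −2(tr M)³/27 + (tr M)·s/3 − det M = 36.740741.
Three real roots ⇒ use the trigonometric (Viète) form: r = 2√(−p/3) = 5.577734, φ = arccos(3q/(p·r)) = arccos(-0.846905) = 2.580934 rad.
y_k = r·cos(φ/3 − 2πk/3) for k = 0, 1, 2 gives y = 3.637807, 1.842805, -5.480611.
λ_k = y_k + 0.666667 gives λ = 4.3045, 2.5095, -4.8139 (check: the sum is 2.0000 = tr M).

Hence λ_max = 4.3045 and λ_min = -4.8139.


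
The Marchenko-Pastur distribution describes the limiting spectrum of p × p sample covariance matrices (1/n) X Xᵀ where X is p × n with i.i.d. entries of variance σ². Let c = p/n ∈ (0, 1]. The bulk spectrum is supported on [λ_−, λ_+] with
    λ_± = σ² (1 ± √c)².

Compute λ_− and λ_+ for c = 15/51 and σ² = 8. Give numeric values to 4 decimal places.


c = 15/51 = 0.294118; √c = 0.542326.
λ_− = σ² (1 − √c)² = 8 · (1 − 0.542326)² = 8 · (0.457674)² = 1.675723.
λ_+ = σ² (1 + √c)² = 8 · (1 + 0.542326)² = 8 · (1.542326)² = 19.030159.

Rounded to 4 decimal places: λ_− ≈ 1.6757, λ_+ ≈ 19.0302.


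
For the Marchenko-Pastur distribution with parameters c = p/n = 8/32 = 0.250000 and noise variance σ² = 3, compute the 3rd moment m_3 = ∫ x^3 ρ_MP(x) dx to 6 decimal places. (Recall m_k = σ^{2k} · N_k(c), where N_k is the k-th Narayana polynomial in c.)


E[X³] = σ⁶ (1 + 3c + c²) (third MP moment). With σ² = 3 (so σ⁶ = 27) and c = 8/32 = 0.250000: E[X³] = 27 · (1 + 3·0.250000 + (0.250000)²) = 27 · 1.812500.

So E[X^3] = 48.937500.


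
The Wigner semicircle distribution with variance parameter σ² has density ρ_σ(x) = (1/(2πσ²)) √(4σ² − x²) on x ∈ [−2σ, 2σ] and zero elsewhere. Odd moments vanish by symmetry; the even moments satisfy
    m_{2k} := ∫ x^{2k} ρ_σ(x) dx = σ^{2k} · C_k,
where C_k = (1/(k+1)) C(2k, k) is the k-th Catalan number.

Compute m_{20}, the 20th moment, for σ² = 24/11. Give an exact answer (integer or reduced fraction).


By the scaled semicircle moment identity, m_{2k} = σ^{2k} · C_k with k = 10.
C_10 = (1/(k+1)) · C(2k, k) = (1/11) · C(20, 10) = (1/11) · 184756 = 16796.
σ^{2k} = (σ²)^k = (24/11)^10 = 63403380965376/25937424601.

Therefore m_{20} = σ^{20} · C_10 = (63403380965376/25937424601) · 16796 = 1064923186694455296/25937424601.


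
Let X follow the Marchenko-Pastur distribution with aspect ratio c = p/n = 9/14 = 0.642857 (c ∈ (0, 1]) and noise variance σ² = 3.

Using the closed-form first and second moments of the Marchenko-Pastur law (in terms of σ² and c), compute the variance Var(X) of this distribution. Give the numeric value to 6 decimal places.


Recall the MP moments m_1 = E[X] = σ² and m_2 = E[X²] = σ⁴ (1 + c).
m_1 = E[X] = σ² = 3, so m_1² = 9.
m_2 = E[X²] = σ⁴ (1 + c) = 9 · (1 + 0.642857) = 9 · 1.642857 = 14.785714.
(Note m_2 − m_1² simplifies to c · σ⁴ = 0.642857 · 9.)

Var(X) = m_2 − m_1² = 14.785714 − 9 = 5.785714.


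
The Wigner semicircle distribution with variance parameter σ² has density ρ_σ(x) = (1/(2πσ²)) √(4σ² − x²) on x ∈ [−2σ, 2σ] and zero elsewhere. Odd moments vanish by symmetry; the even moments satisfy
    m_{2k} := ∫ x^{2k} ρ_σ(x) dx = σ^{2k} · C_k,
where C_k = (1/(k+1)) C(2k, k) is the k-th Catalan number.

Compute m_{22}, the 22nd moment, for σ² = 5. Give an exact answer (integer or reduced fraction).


By the scaled semicircle moment identity, m_{2k} = σ^{2k} · C_k with k = 11.
C_11 = (1/(k+1)) · C(2k, k) = (1/12) · C(22, 11) = (1/12) · 705432 = 58786.
σ^{2k} = (σ²)^k = (5)^11 = 48828125.

Therefore m_{22} = σ^{22} · C_11 = 48828125 · 58786 = 2870410156250.
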